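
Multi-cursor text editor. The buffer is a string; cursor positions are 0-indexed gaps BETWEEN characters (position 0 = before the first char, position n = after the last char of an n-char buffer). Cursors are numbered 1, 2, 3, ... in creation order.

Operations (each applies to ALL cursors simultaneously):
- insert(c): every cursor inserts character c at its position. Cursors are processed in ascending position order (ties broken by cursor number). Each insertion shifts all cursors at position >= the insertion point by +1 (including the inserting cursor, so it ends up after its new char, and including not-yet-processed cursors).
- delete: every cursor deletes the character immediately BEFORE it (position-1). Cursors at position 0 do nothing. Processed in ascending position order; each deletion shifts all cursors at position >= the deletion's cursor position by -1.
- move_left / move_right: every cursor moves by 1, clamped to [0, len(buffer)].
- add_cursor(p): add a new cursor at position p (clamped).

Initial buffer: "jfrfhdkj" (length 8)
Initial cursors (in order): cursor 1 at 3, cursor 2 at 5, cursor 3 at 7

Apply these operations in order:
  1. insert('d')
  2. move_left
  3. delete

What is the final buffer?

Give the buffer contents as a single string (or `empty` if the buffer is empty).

Answer: jfdfdddj

Derivation:
After op 1 (insert('d')): buffer="jfrdfhddkdj" (len 11), cursors c1@4 c2@7 c3@10, authorship ...1..2..3.
After op 2 (move_left): buffer="jfrdfhddkdj" (len 11), cursors c1@3 c2@6 c3@9, authorship ...1..2..3.
After op 3 (delete): buffer="jfdfdddj" (len 8), cursors c1@2 c2@4 c3@6, authorship ..1.2.3.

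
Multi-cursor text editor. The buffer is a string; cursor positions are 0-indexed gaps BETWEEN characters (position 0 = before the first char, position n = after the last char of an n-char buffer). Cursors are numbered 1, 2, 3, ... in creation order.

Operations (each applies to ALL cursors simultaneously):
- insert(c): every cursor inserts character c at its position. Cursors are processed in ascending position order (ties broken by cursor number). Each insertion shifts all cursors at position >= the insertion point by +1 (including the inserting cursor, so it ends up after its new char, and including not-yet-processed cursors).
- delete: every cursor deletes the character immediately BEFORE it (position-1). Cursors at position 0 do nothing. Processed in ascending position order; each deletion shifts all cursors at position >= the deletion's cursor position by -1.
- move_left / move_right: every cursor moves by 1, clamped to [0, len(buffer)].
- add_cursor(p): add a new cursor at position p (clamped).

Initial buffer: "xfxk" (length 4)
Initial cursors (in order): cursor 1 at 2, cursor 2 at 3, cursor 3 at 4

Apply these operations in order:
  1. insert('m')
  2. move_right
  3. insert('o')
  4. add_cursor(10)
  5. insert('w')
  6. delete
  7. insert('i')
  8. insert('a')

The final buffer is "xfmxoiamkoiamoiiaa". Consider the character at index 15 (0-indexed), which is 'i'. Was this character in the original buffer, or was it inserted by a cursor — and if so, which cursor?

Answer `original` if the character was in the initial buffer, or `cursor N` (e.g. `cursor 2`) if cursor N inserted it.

After op 1 (insert('m')): buffer="xfmxmkm" (len 7), cursors c1@3 c2@5 c3@7, authorship ..1.2.3
After op 2 (move_right): buffer="xfmxmkm" (len 7), cursors c1@4 c2@6 c3@7, authorship ..1.2.3
After op 3 (insert('o')): buffer="xfmxomkomo" (len 10), cursors c1@5 c2@8 c3@10, authorship ..1.12.233
After op 4 (add_cursor(10)): buffer="xfmxomkomo" (len 10), cursors c1@5 c2@8 c3@10 c4@10, authorship ..1.12.233
After op 5 (insert('w')): buffer="xfmxowmkowmoww" (len 14), cursors c1@6 c2@10 c3@14 c4@14, authorship ..1.112.223334
After op 6 (delete): buffer="xfmxomkomo" (len 10), cursors c1@5 c2@8 c3@10 c4@10, authorship ..1.12.233
After op 7 (insert('i')): buffer="xfmxoimkoimoii" (len 14), cursors c1@6 c2@10 c3@14 c4@14, authorship ..1.112.223334
After op 8 (insert('a')): buffer="xfmxoiamkoiamoiiaa" (len 18), cursors c1@7 c2@12 c3@18 c4@18, authorship ..1.1112.222333434
Authorship (.=original, N=cursor N): . . 1 . 1 1 1 2 . 2 2 2 3 3 3 4 3 4
Index 15: author = 4

Answer: cursor 4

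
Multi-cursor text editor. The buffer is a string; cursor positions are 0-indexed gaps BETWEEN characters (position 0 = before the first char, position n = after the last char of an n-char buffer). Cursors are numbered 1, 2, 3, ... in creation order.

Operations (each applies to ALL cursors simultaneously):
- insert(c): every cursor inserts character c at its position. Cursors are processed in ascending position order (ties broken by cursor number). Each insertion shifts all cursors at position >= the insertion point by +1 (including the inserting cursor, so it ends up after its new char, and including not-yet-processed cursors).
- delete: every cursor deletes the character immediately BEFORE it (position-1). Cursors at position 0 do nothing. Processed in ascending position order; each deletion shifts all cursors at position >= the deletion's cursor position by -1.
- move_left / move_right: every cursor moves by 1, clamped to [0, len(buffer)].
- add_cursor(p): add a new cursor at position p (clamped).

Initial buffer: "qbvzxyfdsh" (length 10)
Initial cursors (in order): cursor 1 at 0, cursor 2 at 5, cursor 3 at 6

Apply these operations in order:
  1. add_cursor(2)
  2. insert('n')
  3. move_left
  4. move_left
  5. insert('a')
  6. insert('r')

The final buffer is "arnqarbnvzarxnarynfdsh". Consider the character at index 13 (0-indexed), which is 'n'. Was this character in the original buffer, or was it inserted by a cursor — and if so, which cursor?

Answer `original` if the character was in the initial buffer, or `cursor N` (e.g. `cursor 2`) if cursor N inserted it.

After op 1 (add_cursor(2)): buffer="qbvzxyfdsh" (len 10), cursors c1@0 c4@2 c2@5 c3@6, authorship ..........
After op 2 (insert('n')): buffer="nqbnvzxnynfdsh" (len 14), cursors c1@1 c4@4 c2@8 c3@10, authorship 1..4...2.3....
After op 3 (move_left): buffer="nqbnvzxnynfdsh" (len 14), cursors c1@0 c4@3 c2@7 c3@9, authorship 1..4...2.3....
After op 4 (move_left): buffer="nqbnvzxnynfdsh" (len 14), cursors c1@0 c4@2 c2@6 c3@8, authorship 1..4...2.3....
After op 5 (insert('a')): buffer="anqabnvzaxnaynfdsh" (len 18), cursors c1@1 c4@4 c2@9 c3@12, authorship 11.4.4..2.23.3....
After op 6 (insert('r')): buffer="arnqarbnvzarxnarynfdsh" (len 22), cursors c1@2 c4@6 c2@12 c3@16, authorship 111.44.4..22.233.3....
Authorship (.=original, N=cursor N): 1 1 1 . 4 4 . 4 . . 2 2 . 2 3 3 . 3 . . . .
Index 13: author = 2

Answer: cursor 2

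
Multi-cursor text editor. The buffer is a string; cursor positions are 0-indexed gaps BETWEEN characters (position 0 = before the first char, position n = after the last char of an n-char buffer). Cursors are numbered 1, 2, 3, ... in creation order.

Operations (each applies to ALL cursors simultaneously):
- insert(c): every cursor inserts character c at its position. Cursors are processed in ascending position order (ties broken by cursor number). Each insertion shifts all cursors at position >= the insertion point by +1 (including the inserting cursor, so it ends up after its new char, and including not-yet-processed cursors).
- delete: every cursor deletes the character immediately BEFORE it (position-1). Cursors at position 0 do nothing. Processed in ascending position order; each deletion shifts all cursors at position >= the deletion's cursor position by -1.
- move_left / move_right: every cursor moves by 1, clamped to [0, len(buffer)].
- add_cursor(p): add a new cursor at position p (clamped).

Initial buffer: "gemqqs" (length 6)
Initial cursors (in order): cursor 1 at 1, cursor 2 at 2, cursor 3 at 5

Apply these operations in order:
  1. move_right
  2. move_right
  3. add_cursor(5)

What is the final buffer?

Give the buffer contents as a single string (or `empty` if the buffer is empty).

Answer: gemqqs

Derivation:
After op 1 (move_right): buffer="gemqqs" (len 6), cursors c1@2 c2@3 c3@6, authorship ......
After op 2 (move_right): buffer="gemqqs" (len 6), cursors c1@3 c2@4 c3@6, authorship ......
After op 3 (add_cursor(5)): buffer="gemqqs" (len 6), cursors c1@3 c2@4 c4@5 c3@6, authorship ......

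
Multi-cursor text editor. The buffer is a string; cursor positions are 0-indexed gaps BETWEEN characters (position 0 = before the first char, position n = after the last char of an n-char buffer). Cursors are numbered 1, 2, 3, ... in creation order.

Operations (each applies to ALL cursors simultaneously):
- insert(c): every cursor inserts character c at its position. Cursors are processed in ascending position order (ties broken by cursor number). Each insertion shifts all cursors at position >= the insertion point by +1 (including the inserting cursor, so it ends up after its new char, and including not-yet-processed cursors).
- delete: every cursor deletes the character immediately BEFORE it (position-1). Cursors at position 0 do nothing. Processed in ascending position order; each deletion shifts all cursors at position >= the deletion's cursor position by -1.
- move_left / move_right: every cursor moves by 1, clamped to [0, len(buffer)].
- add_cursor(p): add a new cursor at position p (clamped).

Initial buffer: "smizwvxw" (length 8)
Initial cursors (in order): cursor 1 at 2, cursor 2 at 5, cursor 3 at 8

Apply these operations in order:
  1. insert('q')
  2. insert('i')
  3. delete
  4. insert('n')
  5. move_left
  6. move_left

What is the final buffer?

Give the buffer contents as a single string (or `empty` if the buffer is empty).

After op 1 (insert('q')): buffer="smqizwqvxwq" (len 11), cursors c1@3 c2@7 c3@11, authorship ..1...2...3
After op 2 (insert('i')): buffer="smqiizwqivxwqi" (len 14), cursors c1@4 c2@9 c3@14, authorship ..11...22...33
After op 3 (delete): buffer="smqizwqvxwq" (len 11), cursors c1@3 c2@7 c3@11, authorship ..1...2...3
After op 4 (insert('n')): buffer="smqnizwqnvxwqn" (len 14), cursors c1@4 c2@9 c3@14, authorship ..11...22...33
After op 5 (move_left): buffer="smqnizwqnvxwqn" (len 14), cursors c1@3 c2@8 c3@13, authorship ..11...22...33
After op 6 (move_left): buffer="smqnizwqnvxwqn" (len 14), cursors c1@2 c2@7 c3@12, authorship ..11...22...33

Answer: smqnizwqnvxwqn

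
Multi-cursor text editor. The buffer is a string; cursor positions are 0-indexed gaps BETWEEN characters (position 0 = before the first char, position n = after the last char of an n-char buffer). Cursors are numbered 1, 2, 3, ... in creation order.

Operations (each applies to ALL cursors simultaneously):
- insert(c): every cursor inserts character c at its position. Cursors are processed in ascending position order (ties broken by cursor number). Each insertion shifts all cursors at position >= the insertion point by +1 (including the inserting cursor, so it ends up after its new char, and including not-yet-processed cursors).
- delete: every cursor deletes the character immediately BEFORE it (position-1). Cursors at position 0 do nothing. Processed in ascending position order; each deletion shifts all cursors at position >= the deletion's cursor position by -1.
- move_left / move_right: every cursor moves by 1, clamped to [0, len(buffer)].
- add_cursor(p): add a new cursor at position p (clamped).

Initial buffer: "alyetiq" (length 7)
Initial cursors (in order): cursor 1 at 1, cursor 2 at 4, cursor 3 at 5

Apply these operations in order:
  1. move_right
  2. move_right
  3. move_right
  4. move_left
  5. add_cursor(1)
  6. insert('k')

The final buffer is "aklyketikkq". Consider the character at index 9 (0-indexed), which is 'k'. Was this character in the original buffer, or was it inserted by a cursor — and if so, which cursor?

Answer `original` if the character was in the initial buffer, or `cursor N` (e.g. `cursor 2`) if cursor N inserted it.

After op 1 (move_right): buffer="alyetiq" (len 7), cursors c1@2 c2@5 c3@6, authorship .......
After op 2 (move_right): buffer="alyetiq" (len 7), cursors c1@3 c2@6 c3@7, authorship .......
After op 3 (move_right): buffer="alyetiq" (len 7), cursors c1@4 c2@7 c3@7, authorship .......
After op 4 (move_left): buffer="alyetiq" (len 7), cursors c1@3 c2@6 c3@6, authorship .......
After op 5 (add_cursor(1)): buffer="alyetiq" (len 7), cursors c4@1 c1@3 c2@6 c3@6, authorship .......
After op 6 (insert('k')): buffer="aklyketikkq" (len 11), cursors c4@2 c1@5 c2@10 c3@10, authorship .4..1...23.
Authorship (.=original, N=cursor N): . 4 . . 1 . . . 2 3 .
Index 9: author = 3

Answer: cursor 3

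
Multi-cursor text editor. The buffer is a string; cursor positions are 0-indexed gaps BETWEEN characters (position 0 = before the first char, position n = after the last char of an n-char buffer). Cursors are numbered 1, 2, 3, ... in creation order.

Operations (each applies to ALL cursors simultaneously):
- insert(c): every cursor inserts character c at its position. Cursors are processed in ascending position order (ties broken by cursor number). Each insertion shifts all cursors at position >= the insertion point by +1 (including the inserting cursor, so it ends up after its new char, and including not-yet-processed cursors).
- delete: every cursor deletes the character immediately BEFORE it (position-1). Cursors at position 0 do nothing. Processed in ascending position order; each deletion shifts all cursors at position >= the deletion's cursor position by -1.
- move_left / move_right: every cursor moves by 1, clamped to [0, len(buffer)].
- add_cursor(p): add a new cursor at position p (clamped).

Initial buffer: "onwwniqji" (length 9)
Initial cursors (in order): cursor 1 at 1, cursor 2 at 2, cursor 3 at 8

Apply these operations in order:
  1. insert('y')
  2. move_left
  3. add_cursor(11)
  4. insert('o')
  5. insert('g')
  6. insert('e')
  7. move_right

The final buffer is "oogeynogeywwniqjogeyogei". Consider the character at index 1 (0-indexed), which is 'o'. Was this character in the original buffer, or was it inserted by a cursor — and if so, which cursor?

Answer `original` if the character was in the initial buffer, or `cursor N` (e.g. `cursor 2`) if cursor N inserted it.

After op 1 (insert('y')): buffer="oynywwniqjyi" (len 12), cursors c1@2 c2@4 c3@11, authorship .1.2......3.
After op 2 (move_left): buffer="oynywwniqjyi" (len 12), cursors c1@1 c2@3 c3@10, authorship .1.2......3.
After op 3 (add_cursor(11)): buffer="oynywwniqjyi" (len 12), cursors c1@1 c2@3 c3@10 c4@11, authorship .1.2......3.
After op 4 (insert('o')): buffer="ooynoywwniqjoyoi" (len 16), cursors c1@2 c2@5 c3@13 c4@15, authorship .11.22......334.
After op 5 (insert('g')): buffer="oogynogywwniqjogyogi" (len 20), cursors c1@3 c2@7 c3@16 c4@19, authorship .111.222......33344.
After op 6 (insert('e')): buffer="oogeynogeywwniqjogeyogei" (len 24), cursors c1@4 c2@9 c3@19 c4@23, authorship .1111.2222......3333444.
After op 7 (move_right): buffer="oogeynogeywwniqjogeyogei" (len 24), cursors c1@5 c2@10 c3@20 c4@24, authorship .1111.2222......3333444.
Authorship (.=original, N=cursor N): . 1 1 1 1 . 2 2 2 2 . . . . . . 3 3 3 3 4 4 4 .
Index 1: author = 1

Answer: cursor 1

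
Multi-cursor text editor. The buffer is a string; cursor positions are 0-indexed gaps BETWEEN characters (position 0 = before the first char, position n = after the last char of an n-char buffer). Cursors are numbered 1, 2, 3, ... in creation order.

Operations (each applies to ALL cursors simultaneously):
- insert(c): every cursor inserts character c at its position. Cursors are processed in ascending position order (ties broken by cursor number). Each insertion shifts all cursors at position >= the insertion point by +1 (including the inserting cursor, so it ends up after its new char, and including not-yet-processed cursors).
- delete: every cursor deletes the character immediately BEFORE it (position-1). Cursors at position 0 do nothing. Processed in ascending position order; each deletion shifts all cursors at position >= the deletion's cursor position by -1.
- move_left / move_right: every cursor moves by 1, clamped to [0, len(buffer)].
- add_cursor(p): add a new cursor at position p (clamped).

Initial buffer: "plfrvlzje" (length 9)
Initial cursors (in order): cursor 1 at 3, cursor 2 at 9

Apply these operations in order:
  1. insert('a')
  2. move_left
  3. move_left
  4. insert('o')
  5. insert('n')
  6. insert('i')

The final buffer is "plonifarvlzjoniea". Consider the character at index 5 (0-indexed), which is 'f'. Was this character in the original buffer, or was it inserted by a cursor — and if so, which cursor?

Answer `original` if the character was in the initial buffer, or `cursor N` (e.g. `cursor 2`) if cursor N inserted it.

After op 1 (insert('a')): buffer="plfarvlzjea" (len 11), cursors c1@4 c2@11, authorship ...1......2
After op 2 (move_left): buffer="plfarvlzjea" (len 11), cursors c1@3 c2@10, authorship ...1......2
After op 3 (move_left): buffer="plfarvlzjea" (len 11), cursors c1@2 c2@9, authorship ...1......2
After op 4 (insert('o')): buffer="plofarvlzjoea" (len 13), cursors c1@3 c2@11, authorship ..1.1.....2.2
After op 5 (insert('n')): buffer="plonfarvlzjonea" (len 15), cursors c1@4 c2@13, authorship ..11.1.....22.2
After op 6 (insert('i')): buffer="plonifarvlzjoniea" (len 17), cursors c1@5 c2@15, authorship ..111.1.....222.2
Authorship (.=original, N=cursor N): . . 1 1 1 . 1 . . . . . 2 2 2 . 2
Index 5: author = original

Answer: original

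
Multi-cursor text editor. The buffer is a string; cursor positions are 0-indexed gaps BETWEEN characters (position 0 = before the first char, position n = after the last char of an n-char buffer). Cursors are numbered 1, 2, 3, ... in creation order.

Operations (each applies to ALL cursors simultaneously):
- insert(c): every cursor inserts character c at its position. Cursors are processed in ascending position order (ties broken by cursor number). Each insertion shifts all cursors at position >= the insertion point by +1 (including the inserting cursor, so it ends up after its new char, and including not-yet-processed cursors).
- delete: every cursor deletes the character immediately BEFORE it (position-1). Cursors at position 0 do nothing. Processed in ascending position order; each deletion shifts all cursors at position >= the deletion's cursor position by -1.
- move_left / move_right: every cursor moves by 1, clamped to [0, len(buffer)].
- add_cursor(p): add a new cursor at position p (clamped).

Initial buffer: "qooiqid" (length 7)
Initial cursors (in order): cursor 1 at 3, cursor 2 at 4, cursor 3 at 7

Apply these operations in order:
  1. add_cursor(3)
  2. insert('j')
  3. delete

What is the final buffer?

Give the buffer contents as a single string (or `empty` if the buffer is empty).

Answer: qooiqid

Derivation:
After op 1 (add_cursor(3)): buffer="qooiqid" (len 7), cursors c1@3 c4@3 c2@4 c3@7, authorship .......
After op 2 (insert('j')): buffer="qoojjijqidj" (len 11), cursors c1@5 c4@5 c2@7 c3@11, authorship ...14.2...3
After op 3 (delete): buffer="qooiqid" (len 7), cursors c1@3 c4@3 c2@4 c3@7, authorship .......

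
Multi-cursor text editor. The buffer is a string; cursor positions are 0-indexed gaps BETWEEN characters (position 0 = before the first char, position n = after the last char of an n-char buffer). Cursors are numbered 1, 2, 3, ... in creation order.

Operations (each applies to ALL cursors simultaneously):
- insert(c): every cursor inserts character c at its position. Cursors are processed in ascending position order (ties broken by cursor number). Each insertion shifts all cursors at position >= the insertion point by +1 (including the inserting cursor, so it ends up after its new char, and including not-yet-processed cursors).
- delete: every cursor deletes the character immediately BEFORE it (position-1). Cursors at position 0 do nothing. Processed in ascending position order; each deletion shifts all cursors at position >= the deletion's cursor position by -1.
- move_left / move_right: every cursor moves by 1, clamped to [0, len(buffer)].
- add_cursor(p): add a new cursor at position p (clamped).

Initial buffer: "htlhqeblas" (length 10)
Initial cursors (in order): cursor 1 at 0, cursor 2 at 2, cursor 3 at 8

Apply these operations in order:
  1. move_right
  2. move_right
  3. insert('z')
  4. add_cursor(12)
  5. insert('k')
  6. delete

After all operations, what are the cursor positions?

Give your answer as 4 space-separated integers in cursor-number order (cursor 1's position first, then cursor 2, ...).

Answer: 3 6 13 12

Derivation:
After op 1 (move_right): buffer="htlhqeblas" (len 10), cursors c1@1 c2@3 c3@9, authorship ..........
After op 2 (move_right): buffer="htlhqeblas" (len 10), cursors c1@2 c2@4 c3@10, authorship ..........
After op 3 (insert('z')): buffer="htzlhzqeblasz" (len 13), cursors c1@3 c2@6 c3@13, authorship ..1..2......3
After op 4 (add_cursor(12)): buffer="htzlhzqeblasz" (len 13), cursors c1@3 c2@6 c4@12 c3@13, authorship ..1..2......3
After op 5 (insert('k')): buffer="htzklhzkqeblaskzk" (len 17), cursors c1@4 c2@8 c4@15 c3@17, authorship ..11..22......433
After op 6 (delete): buffer="htzlhzqeblasz" (len 13), cursors c1@3 c2@6 c4@12 c3@13, authorship ..1..2......3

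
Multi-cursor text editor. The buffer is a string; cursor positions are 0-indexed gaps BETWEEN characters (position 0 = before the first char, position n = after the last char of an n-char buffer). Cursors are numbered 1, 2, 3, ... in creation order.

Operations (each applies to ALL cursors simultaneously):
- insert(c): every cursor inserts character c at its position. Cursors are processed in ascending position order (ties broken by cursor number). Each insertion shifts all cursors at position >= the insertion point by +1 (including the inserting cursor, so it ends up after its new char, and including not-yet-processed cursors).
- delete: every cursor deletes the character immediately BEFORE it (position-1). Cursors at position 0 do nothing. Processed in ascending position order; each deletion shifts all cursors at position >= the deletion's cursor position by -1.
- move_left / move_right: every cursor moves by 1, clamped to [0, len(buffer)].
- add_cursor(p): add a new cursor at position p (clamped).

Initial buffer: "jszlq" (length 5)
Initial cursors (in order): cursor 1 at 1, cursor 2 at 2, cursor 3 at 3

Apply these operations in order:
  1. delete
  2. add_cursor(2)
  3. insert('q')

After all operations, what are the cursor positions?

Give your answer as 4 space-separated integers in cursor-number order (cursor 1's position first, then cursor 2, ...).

After op 1 (delete): buffer="lq" (len 2), cursors c1@0 c2@0 c3@0, authorship ..
After op 2 (add_cursor(2)): buffer="lq" (len 2), cursors c1@0 c2@0 c3@0 c4@2, authorship ..
After op 3 (insert('q')): buffer="qqqlqq" (len 6), cursors c1@3 c2@3 c3@3 c4@6, authorship 123..4

Answer: 3 3 3 6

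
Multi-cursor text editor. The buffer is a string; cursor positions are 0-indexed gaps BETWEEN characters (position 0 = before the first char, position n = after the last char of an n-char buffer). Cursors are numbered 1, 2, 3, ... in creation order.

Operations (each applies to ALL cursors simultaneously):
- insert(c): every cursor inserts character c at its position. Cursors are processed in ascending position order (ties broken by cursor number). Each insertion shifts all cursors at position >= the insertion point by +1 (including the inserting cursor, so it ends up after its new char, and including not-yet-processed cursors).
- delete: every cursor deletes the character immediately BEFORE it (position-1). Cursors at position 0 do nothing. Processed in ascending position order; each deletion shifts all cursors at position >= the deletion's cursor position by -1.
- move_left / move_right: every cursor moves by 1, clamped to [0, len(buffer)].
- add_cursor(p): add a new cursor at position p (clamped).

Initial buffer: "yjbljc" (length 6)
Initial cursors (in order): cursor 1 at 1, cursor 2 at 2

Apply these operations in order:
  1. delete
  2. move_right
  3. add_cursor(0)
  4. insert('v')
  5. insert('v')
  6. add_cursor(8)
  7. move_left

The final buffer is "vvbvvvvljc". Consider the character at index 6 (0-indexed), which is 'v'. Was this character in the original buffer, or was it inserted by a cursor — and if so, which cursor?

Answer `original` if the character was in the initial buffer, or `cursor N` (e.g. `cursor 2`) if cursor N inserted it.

Answer: cursor 2

Derivation:
After op 1 (delete): buffer="bljc" (len 4), cursors c1@0 c2@0, authorship ....
After op 2 (move_right): buffer="bljc" (len 4), cursors c1@1 c2@1, authorship ....
After op 3 (add_cursor(0)): buffer="bljc" (len 4), cursors c3@0 c1@1 c2@1, authorship ....
After op 4 (insert('v')): buffer="vbvvljc" (len 7), cursors c3@1 c1@4 c2@4, authorship 3.12...
After op 5 (insert('v')): buffer="vvbvvvvljc" (len 10), cursors c3@2 c1@7 c2@7, authorship 33.1212...
After op 6 (add_cursor(8)): buffer="vvbvvvvljc" (len 10), cursors c3@2 c1@7 c2@7 c4@8, authorship 33.1212...
After op 7 (move_left): buffer="vvbvvvvljc" (len 10), cursors c3@1 c1@6 c2@6 c4@7, authorship 33.1212...
Authorship (.=original, N=cursor N): 3 3 . 1 2 1 2 . . .
Index 6: author = 2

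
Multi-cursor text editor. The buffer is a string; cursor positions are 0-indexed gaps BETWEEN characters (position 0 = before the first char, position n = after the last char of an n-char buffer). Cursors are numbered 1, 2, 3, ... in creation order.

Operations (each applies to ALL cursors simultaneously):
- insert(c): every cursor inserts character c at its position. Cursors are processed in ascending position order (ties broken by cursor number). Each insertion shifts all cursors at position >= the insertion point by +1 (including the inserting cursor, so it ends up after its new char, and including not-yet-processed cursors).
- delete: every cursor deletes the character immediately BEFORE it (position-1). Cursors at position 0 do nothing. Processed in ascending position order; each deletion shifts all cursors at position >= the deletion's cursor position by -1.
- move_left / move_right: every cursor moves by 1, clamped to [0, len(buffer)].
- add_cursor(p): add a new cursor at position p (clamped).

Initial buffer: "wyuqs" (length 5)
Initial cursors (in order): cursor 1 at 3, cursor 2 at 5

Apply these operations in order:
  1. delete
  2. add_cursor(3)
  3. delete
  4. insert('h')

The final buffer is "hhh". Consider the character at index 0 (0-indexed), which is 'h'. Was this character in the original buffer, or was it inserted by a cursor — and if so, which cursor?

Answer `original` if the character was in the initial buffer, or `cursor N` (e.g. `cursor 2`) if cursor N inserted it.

Answer: cursor 1

Derivation:
After op 1 (delete): buffer="wyq" (len 3), cursors c1@2 c2@3, authorship ...
After op 2 (add_cursor(3)): buffer="wyq" (len 3), cursors c1@2 c2@3 c3@3, authorship ...
After op 3 (delete): buffer="" (len 0), cursors c1@0 c2@0 c3@0, authorship 
After op 4 (insert('h')): buffer="hhh" (len 3), cursors c1@3 c2@3 c3@3, authorship 123
Authorship (.=original, N=cursor N): 1 2 3
Index 0: author = 1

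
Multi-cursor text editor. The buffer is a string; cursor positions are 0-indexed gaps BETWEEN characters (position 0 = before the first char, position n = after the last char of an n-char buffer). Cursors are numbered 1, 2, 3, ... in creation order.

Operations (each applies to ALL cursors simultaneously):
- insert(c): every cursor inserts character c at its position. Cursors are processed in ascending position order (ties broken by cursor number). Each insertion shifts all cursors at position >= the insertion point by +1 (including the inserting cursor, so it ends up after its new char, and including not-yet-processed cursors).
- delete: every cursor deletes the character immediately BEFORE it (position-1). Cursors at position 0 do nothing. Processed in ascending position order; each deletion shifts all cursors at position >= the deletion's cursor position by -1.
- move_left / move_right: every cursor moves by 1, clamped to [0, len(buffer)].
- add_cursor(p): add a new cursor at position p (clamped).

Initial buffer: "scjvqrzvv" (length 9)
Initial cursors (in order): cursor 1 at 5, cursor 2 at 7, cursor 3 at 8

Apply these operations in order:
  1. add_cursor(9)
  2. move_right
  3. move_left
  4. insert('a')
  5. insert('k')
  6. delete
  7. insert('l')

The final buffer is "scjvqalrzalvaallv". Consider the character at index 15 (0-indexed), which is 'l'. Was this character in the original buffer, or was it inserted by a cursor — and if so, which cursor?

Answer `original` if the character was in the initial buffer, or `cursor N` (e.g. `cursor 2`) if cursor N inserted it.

After op 1 (add_cursor(9)): buffer="scjvqrzvv" (len 9), cursors c1@5 c2@7 c3@8 c4@9, authorship .........
After op 2 (move_right): buffer="scjvqrzvv" (len 9), cursors c1@6 c2@8 c3@9 c4@9, authorship .........
After op 3 (move_left): buffer="scjvqrzvv" (len 9), cursors c1@5 c2@7 c3@8 c4@8, authorship .........
After op 4 (insert('a')): buffer="scjvqarzavaav" (len 13), cursors c1@6 c2@9 c3@12 c4@12, authorship .....1..2.34.
After op 5 (insert('k')): buffer="scjvqakrzakvaakkv" (len 17), cursors c1@7 c2@11 c3@16 c4@16, authorship .....11..22.3434.
After op 6 (delete): buffer="scjvqarzavaav" (len 13), cursors c1@6 c2@9 c3@12 c4@12, authorship .....1..2.34.
After op 7 (insert('l')): buffer="scjvqalrzalvaallv" (len 17), cursors c1@7 c2@11 c3@16 c4@16, authorship .....11..22.3434.
Authorship (.=original, N=cursor N): . . . . . 1 1 . . 2 2 . 3 4 3 4 .
Index 15: author = 4

Answer: cursor 4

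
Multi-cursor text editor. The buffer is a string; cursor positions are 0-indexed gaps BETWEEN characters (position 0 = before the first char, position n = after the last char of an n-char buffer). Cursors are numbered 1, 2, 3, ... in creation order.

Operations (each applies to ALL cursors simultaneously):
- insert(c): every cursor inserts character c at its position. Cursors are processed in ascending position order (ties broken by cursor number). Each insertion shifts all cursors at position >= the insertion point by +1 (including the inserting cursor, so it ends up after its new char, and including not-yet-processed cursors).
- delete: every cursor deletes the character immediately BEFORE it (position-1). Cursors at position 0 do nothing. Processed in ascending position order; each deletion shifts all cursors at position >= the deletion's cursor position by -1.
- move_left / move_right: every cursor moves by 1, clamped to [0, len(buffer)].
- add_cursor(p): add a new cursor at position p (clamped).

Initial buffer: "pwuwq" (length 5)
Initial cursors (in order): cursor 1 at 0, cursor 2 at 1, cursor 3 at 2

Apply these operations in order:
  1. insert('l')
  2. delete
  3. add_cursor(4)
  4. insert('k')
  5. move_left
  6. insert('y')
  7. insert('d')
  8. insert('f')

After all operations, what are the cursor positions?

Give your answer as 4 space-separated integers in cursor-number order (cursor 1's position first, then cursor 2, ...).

Answer: 3 8 13 19

Derivation:
After op 1 (insert('l')): buffer="lplwluwq" (len 8), cursors c1@1 c2@3 c3@5, authorship 1.2.3...
After op 2 (delete): buffer="pwuwq" (len 5), cursors c1@0 c2@1 c3@2, authorship .....
After op 3 (add_cursor(4)): buffer="pwuwq" (len 5), cursors c1@0 c2@1 c3@2 c4@4, authorship .....
After op 4 (insert('k')): buffer="kpkwkuwkq" (len 9), cursors c1@1 c2@3 c3@5 c4@8, authorship 1.2.3..4.
After op 5 (move_left): buffer="kpkwkuwkq" (len 9), cursors c1@0 c2@2 c3@4 c4@7, authorship 1.2.3..4.
After op 6 (insert('y')): buffer="ykpykwykuwykq" (len 13), cursors c1@1 c2@4 c3@7 c4@11, authorship 11.22.33..44.
After op 7 (insert('d')): buffer="ydkpydkwydkuwydkq" (len 17), cursors c1@2 c2@6 c3@10 c4@15, authorship 111.222.333..444.
After op 8 (insert('f')): buffer="ydfkpydfkwydfkuwydfkq" (len 21), cursors c1@3 c2@8 c3@13 c4@19, authorship 1111.2222.3333..4444.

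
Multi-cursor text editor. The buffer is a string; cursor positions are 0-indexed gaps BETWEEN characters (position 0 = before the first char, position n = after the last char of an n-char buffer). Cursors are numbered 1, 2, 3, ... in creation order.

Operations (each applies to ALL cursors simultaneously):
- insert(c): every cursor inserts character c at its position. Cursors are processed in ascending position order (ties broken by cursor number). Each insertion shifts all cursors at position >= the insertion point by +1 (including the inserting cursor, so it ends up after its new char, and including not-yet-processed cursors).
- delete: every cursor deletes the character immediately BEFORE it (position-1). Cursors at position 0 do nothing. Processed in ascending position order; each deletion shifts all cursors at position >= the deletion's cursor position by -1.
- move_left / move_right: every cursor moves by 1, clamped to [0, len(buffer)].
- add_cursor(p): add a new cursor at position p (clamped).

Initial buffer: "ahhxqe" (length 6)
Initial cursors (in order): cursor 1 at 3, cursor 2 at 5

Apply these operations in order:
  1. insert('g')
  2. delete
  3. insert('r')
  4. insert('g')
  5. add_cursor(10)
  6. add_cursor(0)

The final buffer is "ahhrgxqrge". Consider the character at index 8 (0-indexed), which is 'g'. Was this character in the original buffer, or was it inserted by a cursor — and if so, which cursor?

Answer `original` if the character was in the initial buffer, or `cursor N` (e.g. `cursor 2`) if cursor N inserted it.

After op 1 (insert('g')): buffer="ahhgxqge" (len 8), cursors c1@4 c2@7, authorship ...1..2.
After op 2 (delete): buffer="ahhxqe" (len 6), cursors c1@3 c2@5, authorship ......
After op 3 (insert('r')): buffer="ahhrxqre" (len 8), cursors c1@4 c2@7, authorship ...1..2.
After op 4 (insert('g')): buffer="ahhrgxqrge" (len 10), cursors c1@5 c2@9, authorship ...11..22.
After op 5 (add_cursor(10)): buffer="ahhrgxqrge" (len 10), cursors c1@5 c2@9 c3@10, authorship ...11..22.
After op 6 (add_cursor(0)): buffer="ahhrgxqrge" (len 10), cursors c4@0 c1@5 c2@9 c3@10, authorship ...11..22.
Authorship (.=original, N=cursor N): . . . 1 1 . . 2 2 .
Index 8: author = 2

Answer: cursor 2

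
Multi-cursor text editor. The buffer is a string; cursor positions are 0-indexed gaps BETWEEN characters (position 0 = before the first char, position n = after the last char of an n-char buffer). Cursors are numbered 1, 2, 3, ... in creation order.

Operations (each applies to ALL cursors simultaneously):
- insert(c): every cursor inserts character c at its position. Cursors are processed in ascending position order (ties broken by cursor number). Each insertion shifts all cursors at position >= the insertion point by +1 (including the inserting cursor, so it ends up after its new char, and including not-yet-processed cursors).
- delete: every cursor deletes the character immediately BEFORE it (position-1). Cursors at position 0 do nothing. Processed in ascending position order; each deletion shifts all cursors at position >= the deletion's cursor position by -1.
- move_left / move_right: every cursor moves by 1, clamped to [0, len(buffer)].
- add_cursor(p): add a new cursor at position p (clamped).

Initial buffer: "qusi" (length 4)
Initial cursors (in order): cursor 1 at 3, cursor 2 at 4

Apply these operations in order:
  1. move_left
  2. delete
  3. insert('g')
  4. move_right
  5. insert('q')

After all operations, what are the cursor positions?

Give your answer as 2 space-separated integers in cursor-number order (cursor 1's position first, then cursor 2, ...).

After op 1 (move_left): buffer="qusi" (len 4), cursors c1@2 c2@3, authorship ....
After op 2 (delete): buffer="qi" (len 2), cursors c1@1 c2@1, authorship ..
After op 3 (insert('g')): buffer="qggi" (len 4), cursors c1@3 c2@3, authorship .12.
After op 4 (move_right): buffer="qggi" (len 4), cursors c1@4 c2@4, authorship .12.
After op 5 (insert('q')): buffer="qggiqq" (len 6), cursors c1@6 c2@6, authorship .12.12

Answer: 6 6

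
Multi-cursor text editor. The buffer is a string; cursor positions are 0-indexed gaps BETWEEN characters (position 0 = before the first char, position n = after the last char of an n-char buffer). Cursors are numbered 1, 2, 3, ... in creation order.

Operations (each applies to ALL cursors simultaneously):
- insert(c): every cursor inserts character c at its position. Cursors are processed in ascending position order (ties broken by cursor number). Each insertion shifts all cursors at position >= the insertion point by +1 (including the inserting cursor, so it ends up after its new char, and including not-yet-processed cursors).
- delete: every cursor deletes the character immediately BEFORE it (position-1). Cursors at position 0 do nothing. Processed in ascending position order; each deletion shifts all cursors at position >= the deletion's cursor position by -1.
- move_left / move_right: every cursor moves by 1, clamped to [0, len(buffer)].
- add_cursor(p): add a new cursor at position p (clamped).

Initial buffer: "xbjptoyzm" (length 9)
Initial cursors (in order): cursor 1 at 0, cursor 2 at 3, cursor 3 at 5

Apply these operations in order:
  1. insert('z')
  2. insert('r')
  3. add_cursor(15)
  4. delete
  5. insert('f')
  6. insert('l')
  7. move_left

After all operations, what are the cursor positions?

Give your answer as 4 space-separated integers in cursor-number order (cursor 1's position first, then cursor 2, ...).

Answer: 2 8 13 18

Derivation:
After op 1 (insert('z')): buffer="zxbjzptzoyzm" (len 12), cursors c1@1 c2@5 c3@8, authorship 1...2..3....
After op 2 (insert('r')): buffer="zrxbjzrptzroyzm" (len 15), cursors c1@2 c2@7 c3@11, authorship 11...22..33....
After op 3 (add_cursor(15)): buffer="zrxbjzrptzroyzm" (len 15), cursors c1@2 c2@7 c3@11 c4@15, authorship 11...22..33....
After op 4 (delete): buffer="zxbjzptzoyz" (len 11), cursors c1@1 c2@5 c3@8 c4@11, authorship 1...2..3...
After op 5 (insert('f')): buffer="zfxbjzfptzfoyzf" (len 15), cursors c1@2 c2@7 c3@11 c4@15, authorship 11...22..33...4
After op 6 (insert('l')): buffer="zflxbjzflptzfloyzfl" (len 19), cursors c1@3 c2@9 c3@14 c4@19, authorship 111...222..333...44
After op 7 (move_left): buffer="zflxbjzflptzfloyzfl" (len 19), cursors c1@2 c2@8 c3@13 c4@18, authorship 111...222..333...44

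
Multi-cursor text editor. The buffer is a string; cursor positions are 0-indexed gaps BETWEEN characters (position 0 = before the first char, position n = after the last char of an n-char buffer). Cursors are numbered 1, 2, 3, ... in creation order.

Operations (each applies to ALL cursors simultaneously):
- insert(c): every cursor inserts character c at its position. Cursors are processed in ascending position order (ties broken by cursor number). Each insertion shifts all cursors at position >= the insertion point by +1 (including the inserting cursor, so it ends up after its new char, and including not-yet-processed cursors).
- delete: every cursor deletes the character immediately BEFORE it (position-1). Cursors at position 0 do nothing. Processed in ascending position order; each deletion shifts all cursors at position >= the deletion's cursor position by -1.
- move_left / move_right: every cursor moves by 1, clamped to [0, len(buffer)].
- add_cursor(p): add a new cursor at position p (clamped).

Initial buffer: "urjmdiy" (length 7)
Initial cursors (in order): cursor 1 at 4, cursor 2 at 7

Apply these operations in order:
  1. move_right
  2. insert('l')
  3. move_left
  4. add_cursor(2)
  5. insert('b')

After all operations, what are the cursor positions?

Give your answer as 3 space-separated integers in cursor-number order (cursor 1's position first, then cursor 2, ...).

After op 1 (move_right): buffer="urjmdiy" (len 7), cursors c1@5 c2@7, authorship .......
After op 2 (insert('l')): buffer="urjmdliyl" (len 9), cursors c1@6 c2@9, authorship .....1..2
After op 3 (move_left): buffer="urjmdliyl" (len 9), cursors c1@5 c2@8, authorship .....1..2
After op 4 (add_cursor(2)): buffer="urjmdliyl" (len 9), cursors c3@2 c1@5 c2@8, authorship .....1..2
After op 5 (insert('b')): buffer="urbjmdbliybl" (len 12), cursors c3@3 c1@7 c2@11, authorship ..3...11..22

Answer: 7 11 3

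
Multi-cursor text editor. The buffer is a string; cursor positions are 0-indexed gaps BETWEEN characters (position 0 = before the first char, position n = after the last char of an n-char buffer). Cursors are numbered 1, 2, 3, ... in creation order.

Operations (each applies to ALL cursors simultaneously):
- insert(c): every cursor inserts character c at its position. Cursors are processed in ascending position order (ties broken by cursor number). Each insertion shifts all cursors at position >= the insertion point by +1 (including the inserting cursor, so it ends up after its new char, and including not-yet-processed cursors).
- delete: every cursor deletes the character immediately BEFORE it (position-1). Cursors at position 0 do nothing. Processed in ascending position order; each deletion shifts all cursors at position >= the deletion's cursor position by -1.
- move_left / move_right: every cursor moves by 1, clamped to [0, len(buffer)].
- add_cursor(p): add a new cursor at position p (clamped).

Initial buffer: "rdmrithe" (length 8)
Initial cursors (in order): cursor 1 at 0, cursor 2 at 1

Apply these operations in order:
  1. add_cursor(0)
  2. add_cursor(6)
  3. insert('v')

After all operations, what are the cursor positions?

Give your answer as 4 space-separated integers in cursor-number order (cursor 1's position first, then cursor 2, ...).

After op 1 (add_cursor(0)): buffer="rdmrithe" (len 8), cursors c1@0 c3@0 c2@1, authorship ........
After op 2 (add_cursor(6)): buffer="rdmrithe" (len 8), cursors c1@0 c3@0 c2@1 c4@6, authorship ........
After op 3 (insert('v')): buffer="vvrvdmritvhe" (len 12), cursors c1@2 c3@2 c2@4 c4@10, authorship 13.2.....4..

Answer: 2 4 2 10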